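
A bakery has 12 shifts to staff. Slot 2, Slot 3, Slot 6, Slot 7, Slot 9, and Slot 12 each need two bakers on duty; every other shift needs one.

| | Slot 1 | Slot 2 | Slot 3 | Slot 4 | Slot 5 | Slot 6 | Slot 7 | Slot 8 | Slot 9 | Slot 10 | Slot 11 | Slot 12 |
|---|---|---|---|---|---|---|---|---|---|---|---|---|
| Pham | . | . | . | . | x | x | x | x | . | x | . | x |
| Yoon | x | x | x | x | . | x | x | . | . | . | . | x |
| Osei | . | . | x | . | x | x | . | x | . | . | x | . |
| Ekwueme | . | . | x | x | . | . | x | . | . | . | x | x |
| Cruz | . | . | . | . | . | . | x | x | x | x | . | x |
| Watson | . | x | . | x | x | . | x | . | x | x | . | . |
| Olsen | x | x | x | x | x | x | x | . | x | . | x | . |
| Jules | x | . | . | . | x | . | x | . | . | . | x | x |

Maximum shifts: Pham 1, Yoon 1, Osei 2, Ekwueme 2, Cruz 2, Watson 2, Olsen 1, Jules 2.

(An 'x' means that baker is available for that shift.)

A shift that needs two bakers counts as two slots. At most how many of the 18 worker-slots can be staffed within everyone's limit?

13

Total capacity across all bakers is 1+1+2+2+2+2+1+2 = 13, and 18 slots are needed, so at most 13 can be filled.
An assignment achieving 13: Slot 1→Yoon, Slot 2→Watson+Olsen, Slot 3→Osei+Ekwueme, Slot 4→Ekwueme, Slot 5→Jules, Slot 6→Osei, Slot 8→Pham, Slot 9→Cruz+Watson, Slot 10→Cruz, Slot 11→Jules.
Loads: Pham 1/1, Yoon 1/1, Osei 2/2, Ekwueme 2/2, Cruz 2/2, Watson 2/2, Olsen 1/1, Jules 2/2.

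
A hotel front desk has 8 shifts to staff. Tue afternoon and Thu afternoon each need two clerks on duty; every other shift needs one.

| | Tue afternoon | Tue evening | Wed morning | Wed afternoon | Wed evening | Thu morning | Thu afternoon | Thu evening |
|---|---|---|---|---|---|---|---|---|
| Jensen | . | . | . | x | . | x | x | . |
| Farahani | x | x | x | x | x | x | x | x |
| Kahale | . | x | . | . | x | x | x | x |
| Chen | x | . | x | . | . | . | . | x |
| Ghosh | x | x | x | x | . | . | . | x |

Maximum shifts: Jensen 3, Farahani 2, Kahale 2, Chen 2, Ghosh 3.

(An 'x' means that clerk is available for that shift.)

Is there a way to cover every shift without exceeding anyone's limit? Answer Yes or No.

One valid schedule: Tue afternoon→Farahani+Chen, Tue evening→Kahale, Wed morning→Chen, Wed afternoon→Jensen, Wed evening→Farahani, Thu morning→Jensen, Thu afternoon→Jensen+Kahale, Thu evening→Ghosh.
Loads: Jensen 3/3, Farahani 2/2, Kahale 2/2, Chen 2/2, Ghosh 1/3 — all within limits.

Yes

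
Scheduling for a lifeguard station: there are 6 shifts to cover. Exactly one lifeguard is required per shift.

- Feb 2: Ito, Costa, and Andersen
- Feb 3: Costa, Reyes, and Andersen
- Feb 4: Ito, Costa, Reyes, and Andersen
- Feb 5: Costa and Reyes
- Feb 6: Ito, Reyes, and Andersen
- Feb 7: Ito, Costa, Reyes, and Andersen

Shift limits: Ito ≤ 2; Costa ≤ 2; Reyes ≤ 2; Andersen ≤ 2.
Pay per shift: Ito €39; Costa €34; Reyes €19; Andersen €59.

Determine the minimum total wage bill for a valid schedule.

€184

Picking the cheapest available lifeguard for each shift independently would cost €129, but that ignores the shift limits.
An optimal schedule: Feb 2→Ito, Feb 3→Costa, Feb 4→Reyes, Feb 5→Costa, Feb 6→Ito, Feb 7→Reyes.
Total: 39 + 34 + 19 + 34 + 39 + 19 = €184.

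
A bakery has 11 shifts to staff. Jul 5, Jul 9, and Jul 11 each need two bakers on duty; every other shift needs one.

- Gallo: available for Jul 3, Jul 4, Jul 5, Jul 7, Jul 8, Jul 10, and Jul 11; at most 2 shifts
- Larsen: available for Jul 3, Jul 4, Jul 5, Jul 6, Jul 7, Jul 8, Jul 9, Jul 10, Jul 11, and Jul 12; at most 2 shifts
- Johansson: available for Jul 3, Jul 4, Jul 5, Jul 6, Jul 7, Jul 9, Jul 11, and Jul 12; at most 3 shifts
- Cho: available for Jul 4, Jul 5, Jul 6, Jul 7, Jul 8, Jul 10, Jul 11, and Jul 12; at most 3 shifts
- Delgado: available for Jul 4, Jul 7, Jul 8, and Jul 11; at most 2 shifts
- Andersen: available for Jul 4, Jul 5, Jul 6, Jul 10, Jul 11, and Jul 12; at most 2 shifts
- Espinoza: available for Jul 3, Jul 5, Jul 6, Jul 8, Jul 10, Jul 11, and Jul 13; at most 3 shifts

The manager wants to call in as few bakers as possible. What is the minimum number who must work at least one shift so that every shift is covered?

14 slots to fill and no one can take more than 3, so at least ⌈14/3⌉ = 5 bakers are needed.
Any 5 bakers together have capacity at most 3+3+3+2+2 = 13 < 14 slots, so 5 can never suffice.
Gallo, Larsen, Johansson, Cho, Delgado, and Espinoza alone can cover everything: Jul 3→Gallo, Jul 4→Johansson, Jul 5→Cho+Espinoza, Jul 6→Johansson, Jul 7→Cho, Jul 8→Cho, Jul 9→Larsen+Johansson, Jul 10→Gallo, Jul 11→Delgado+Espinoza, Jul 12→Larsen, Jul 13→Espinoza.

6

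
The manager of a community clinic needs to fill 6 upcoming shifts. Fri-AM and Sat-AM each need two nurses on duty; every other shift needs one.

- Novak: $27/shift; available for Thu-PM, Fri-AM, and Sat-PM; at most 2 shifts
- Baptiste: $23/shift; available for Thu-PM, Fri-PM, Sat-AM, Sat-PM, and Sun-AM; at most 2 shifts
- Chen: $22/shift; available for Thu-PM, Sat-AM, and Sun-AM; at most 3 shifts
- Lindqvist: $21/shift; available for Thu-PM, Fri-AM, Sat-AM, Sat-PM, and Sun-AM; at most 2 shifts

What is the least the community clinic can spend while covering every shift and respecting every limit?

$181

Fri-AM can only be covered by Novak and Lindqvist, so that assignment is forced.
Fri-PM can only be covered by Baptiste, so that assignment is forced.
Picking the cheapest available nurse for each shift independently would cost $177, but that ignores the shift limits.
An optimal schedule: Thu-PM→Chen, Fri-AM→Lindqvist+Novak, Fri-PM→Baptiste, Sat-AM→Lindqvist+Chen, Sat-PM→Baptiste, Sun-AM→Chen.
Total: 22 + 21 + 27 + 23 + 21 + 22 + 23 + 22 = $181.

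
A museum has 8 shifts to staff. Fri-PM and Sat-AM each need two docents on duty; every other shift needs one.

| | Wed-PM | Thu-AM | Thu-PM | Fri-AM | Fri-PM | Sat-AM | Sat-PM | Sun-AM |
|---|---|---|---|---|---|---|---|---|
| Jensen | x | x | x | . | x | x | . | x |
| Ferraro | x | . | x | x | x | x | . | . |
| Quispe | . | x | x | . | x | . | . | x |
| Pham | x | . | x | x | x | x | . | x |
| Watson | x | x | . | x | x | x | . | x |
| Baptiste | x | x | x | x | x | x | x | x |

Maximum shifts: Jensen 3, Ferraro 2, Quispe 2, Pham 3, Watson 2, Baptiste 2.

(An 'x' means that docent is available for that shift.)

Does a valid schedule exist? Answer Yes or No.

Yes

Sat-PM can only be covered by Baptiste, so that assignment is forced.
One valid schedule: Wed-PM→Jensen, Thu-AM→Jensen, Thu-PM→Jensen, Fri-AM→Ferraro, Fri-PM→Quispe+Pham, Sat-AM→Ferraro+Pham, Sat-PM→Baptiste, Sun-AM→Quispe.
Loads: Jensen 3/3, Ferraro 2/2, Quispe 2/2, Pham 2/3, Watson 0/2, Baptiste 1/2 — all within limits.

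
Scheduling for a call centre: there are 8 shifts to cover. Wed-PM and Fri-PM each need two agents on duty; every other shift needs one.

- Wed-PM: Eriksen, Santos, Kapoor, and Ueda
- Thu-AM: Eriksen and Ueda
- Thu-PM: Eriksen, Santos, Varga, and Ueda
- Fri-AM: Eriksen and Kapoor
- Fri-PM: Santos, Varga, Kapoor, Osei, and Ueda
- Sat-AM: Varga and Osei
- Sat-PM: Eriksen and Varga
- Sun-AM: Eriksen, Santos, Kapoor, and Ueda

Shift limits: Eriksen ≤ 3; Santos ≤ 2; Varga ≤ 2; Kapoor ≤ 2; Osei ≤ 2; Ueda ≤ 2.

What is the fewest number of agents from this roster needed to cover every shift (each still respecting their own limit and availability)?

10 slots to fill and no one can take more than 3, so at least ⌈10/3⌉ = 4 agents are needed.
Any 4 agents together have capacity at most 3+2+2+2 = 9 < 10 slots, so 4 can never suffice.
Eriksen, Santos, Varga, Kapoor, and Osei alone can cover everything: Wed-PM→Santos+Kapoor, Thu-AM→Eriksen, Thu-PM→Santos, Fri-AM→Eriksen, Fri-PM→Varga+Osei, Sat-AM→Varga, Sat-PM→Eriksen, Sun-AM→Kapoor.

5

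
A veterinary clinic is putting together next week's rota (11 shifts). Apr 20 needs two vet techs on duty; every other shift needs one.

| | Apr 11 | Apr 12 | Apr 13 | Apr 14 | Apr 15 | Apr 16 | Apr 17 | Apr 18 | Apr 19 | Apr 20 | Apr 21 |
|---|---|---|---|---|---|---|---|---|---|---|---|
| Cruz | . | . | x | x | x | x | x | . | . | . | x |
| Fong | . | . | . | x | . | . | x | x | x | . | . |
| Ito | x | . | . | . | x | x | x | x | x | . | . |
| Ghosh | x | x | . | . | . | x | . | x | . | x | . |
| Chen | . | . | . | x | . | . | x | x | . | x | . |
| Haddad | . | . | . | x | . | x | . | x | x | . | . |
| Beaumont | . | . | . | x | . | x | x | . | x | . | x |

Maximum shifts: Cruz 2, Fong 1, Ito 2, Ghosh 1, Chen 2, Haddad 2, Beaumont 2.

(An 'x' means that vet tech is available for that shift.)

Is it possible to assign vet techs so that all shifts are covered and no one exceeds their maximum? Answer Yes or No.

Total capacity is 12 and 12 slots are needed, so capacity alone doesn't rule it out.
Shifts {Apr 12, Apr 20} need 3 worker-slots in total, but the vet techs available for any of those shifts (Ghosh and Chen) can supply at most 2 among them. So no valid schedule exists.

No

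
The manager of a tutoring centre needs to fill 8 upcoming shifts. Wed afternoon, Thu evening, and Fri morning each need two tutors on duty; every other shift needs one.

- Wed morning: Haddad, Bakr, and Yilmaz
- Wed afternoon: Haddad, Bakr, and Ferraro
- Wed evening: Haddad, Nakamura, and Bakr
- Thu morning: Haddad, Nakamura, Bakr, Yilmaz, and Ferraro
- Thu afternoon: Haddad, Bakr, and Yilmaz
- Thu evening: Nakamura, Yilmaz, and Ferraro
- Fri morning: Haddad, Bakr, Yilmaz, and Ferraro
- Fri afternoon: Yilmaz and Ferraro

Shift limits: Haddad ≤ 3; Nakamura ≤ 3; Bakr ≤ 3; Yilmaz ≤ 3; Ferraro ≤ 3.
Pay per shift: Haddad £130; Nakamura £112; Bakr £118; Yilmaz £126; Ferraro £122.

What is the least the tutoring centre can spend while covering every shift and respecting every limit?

Picking the cheapest available tutor for each shift independently would cost £1296, but that ignores the shift limits.
An optimal schedule: Wed morning→Bakr, Wed afternoon→Bakr+Ferraro, Wed evening→Nakamura, Thu morning→Nakamura, Thu afternoon→Bakr, Thu evening→Nakamura+Yilmaz, Fri morning→Ferraro+Yilmaz, Fri afternoon→Ferraro.
Total: 118 + 118 + 122 + 112 + 112 + 118 + 112 + 126 + 122 + 126 + 122 = £1308.

£1308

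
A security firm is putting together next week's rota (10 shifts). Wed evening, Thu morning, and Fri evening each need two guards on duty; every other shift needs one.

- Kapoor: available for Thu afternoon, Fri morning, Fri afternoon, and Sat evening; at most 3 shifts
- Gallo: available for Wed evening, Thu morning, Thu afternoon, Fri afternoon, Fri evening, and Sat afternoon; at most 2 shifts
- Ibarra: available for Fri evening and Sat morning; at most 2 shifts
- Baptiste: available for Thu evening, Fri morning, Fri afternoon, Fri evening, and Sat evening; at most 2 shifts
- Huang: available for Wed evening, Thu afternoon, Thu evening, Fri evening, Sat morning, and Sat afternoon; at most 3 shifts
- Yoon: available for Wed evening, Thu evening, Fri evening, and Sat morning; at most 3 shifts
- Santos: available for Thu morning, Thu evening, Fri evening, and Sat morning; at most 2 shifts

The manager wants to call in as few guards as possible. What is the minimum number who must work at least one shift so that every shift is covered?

13 slots to fill and no one can take more than 3, so at least ⌈13/3⌉ = 5 guards are needed.
Kapoor, Gallo, Huang, Yoon, and Santos alone can cover everything: Wed evening→Huang+Yoon, Thu morning→Gallo+Santos, Thu afternoon→Huang, Thu evening→Huang, Fri morning→Kapoor, Fri afternoon→Kapoor, Fri evening→Yoon+Santos, Sat morning→Yoon, Sat afternoon→Gallo, Sat evening→Kapoor.

5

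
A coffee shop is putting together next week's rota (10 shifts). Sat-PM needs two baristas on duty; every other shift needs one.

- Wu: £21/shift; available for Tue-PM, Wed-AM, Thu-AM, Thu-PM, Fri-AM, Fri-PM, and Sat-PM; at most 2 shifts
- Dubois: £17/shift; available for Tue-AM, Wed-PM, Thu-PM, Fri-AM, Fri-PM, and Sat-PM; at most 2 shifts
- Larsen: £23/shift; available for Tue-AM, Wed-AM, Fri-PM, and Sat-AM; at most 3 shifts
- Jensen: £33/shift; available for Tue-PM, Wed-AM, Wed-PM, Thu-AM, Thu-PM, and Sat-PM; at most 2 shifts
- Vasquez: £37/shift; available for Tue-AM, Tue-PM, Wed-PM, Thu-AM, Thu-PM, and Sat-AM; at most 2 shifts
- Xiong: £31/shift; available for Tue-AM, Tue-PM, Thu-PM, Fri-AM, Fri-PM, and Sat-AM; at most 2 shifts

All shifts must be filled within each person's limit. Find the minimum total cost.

Picking the cheapest available barista for each shift independently would cost £209, but that ignores the shift limits.
An optimal schedule: Tue-AM→Larsen, Tue-PM→Xiong, Wed-AM→Wu, Wed-PM→Dubois, Thu-AM→Wu, Thu-PM→Jensen, Fri-AM→Xiong, Fri-PM→Larsen, Sat-AM→Larsen, Sat-PM→Dubois+Jensen.
Total: 23 + 31 + 21 + 17 + 21 + 33 + 31 + 23 + 23 + 17 + 33 = £273.

£273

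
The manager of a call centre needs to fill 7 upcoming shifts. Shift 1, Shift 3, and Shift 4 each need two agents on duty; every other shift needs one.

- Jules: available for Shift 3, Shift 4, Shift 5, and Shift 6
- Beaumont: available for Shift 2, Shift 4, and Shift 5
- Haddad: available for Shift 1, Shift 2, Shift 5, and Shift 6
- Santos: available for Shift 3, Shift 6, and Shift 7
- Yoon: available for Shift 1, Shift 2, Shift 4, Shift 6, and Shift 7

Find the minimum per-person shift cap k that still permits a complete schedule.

2

With 5 agents and 10 worker-slots to fill, someone must work at least ⌈10/5⌉ = 2 shifts, so k ≥ 2.
k = 2 works: Shift 1→Haddad+Yoon, Shift 2→Beaumont, Shift 3→Jules+Santos, Shift 4→Jules+Beaumont, Shift 5→Haddad, Shift 6→Yoon, Shift 7→Santos.
Loads: Jules 2, Beaumont 2, Haddad 2, Santos 2, Yoon 2 — all ≤ 2.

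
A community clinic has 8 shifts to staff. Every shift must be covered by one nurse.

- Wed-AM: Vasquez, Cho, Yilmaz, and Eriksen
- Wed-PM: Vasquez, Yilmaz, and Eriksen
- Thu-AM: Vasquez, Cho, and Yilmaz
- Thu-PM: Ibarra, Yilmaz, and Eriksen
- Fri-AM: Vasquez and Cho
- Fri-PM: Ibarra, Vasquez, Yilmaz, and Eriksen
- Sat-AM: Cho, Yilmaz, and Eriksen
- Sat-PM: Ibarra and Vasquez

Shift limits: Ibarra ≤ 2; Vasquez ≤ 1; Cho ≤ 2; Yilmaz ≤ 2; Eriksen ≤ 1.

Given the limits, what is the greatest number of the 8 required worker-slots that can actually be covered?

Total capacity across all nurses is 2+1+2+2+1 = 8, and 8 slots are needed, so at most 8 can be filled.
An assignment achieving 8: Wed-AM→Yilmaz, Wed-PM→Yilmaz, Thu-AM→Cho, Thu-PM→Ibarra, Fri-AM→Vasquez, Fri-PM→Eriksen, Sat-AM→Cho, Sat-PM→Ibarra.
Loads: Ibarra 2/2, Vasquez 1/1, Cho 2/2, Yilmaz 2/2, Eriksen 1/1.

8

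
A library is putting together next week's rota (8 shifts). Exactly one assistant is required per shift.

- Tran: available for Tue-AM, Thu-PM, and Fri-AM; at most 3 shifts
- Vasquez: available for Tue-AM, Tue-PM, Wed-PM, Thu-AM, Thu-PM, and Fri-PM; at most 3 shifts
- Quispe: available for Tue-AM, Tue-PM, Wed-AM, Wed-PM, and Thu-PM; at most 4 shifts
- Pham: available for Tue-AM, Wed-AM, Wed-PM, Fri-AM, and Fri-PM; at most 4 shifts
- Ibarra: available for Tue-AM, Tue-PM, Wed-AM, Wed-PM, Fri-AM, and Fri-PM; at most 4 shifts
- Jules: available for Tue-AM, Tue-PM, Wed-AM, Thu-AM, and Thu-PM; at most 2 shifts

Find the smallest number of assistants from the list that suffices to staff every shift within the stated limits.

8 slots to fill and no one can take more than 4, so at least ⌈8/4⌉ = 2 assistants are needed.
No set of 2 assistants can cover every shift (each such set leaves at least one shift with no one available or exceeds a cap).
Tran, Vasquez, and Quispe alone can cover everything: Tue-AM→Tran, Tue-PM→Vasquez, Wed-AM→Quispe, Wed-PM→Quispe, Thu-AM→Vasquez, Thu-PM→Tran, Fri-AM→Tran, Fri-PM→Vasquez.

3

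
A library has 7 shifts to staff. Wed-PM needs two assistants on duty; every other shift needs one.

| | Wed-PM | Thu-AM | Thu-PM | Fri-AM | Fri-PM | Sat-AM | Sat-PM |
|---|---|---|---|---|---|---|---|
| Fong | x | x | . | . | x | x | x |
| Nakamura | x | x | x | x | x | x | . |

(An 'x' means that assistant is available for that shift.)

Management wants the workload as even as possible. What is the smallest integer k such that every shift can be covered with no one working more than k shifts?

With 2 assistants and 8 worker-slots to fill, someone must work at least ⌈8/2⌉ = 4 shifts, so k ≥ 4.
k = 4 works: Wed-PM→Fong+Nakamura, Thu-AM→Fong, Thu-PM→Nakamura, Fri-AM→Nakamura, Fri-PM→Fong, Sat-AM→Nakamura, Sat-PM→Fong.
Loads: Fong 4, Nakamura 4 — all ≤ 4.

4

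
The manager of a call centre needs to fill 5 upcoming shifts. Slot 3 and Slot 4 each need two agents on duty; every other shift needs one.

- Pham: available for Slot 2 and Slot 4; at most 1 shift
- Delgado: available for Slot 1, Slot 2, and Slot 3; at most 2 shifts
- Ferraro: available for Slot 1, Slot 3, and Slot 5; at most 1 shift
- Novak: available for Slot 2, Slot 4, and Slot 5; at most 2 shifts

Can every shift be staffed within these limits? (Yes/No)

Shifts {Slot 1, Slot 2, Slot 3, Slot 4, Slot 5} need 7 worker-slots in total, but the agents available for any of those shifts (Pham, Delgado, Ferraro, and Novak) can supply at most 6 among them. So no valid schedule exists.

No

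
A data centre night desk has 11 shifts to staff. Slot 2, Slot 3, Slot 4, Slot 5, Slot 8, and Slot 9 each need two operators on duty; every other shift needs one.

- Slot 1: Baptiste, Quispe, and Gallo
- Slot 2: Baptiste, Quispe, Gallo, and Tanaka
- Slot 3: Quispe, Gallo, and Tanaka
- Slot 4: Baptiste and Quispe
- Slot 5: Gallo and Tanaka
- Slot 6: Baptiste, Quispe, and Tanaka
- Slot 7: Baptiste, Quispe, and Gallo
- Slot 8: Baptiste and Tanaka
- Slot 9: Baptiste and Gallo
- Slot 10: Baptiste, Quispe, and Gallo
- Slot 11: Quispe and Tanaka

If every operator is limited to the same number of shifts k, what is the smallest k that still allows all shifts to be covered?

5

With 4 operators and 17 worker-slots to fill, someone must work at least ⌈17/4⌉ = 5 shifts, so k ≥ 5.
k = 5 works: Slot 1→Baptiste, Slot 2→Gallo+Tanaka, Slot 3→Quispe+Gallo, Slot 4→Baptiste+Quispe, Slot 5→Gallo+Tanaka, Slot 6→Baptiste, Slot 7→Quispe, Slot 8→Baptiste+Tanaka, Slot 9→Baptiste+Gallo, Slot 10→Quispe, Slot 11→Quispe.
Loads: Baptiste 5, Quispe 5, Gallo 4, Tanaka 3 — all ≤ 5.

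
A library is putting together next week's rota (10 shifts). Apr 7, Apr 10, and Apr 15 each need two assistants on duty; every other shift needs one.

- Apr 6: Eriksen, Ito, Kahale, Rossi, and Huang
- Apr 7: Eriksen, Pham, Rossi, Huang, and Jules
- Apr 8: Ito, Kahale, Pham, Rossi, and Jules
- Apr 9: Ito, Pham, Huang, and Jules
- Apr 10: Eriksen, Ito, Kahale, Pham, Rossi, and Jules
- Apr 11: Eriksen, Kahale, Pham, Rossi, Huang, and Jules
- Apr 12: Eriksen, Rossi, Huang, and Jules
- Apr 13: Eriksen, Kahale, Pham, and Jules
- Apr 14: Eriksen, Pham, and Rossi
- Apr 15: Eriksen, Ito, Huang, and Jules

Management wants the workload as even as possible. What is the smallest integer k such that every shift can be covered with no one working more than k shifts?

2

With 7 assistants and 13 worker-slots to fill, someone must work at least ⌈13/7⌉ = 2 shifts, so k ≥ 2.
k = 2 works: Apr 6→Ito, Apr 7→Pham+Rossi, Apr 8→Kahale, Apr 9→Ito, Apr 10→Rossi+Jules, Apr 11→Pham, Apr 12→Eriksen, Apr 13→Kahale, Apr 14→Eriksen, Apr 15→Huang+Jules.
Loads: Eriksen 2, Ito 2, Kahale 2, Pham 2, Rossi 2, Huang 1, Jules 2 — all ≤ 2.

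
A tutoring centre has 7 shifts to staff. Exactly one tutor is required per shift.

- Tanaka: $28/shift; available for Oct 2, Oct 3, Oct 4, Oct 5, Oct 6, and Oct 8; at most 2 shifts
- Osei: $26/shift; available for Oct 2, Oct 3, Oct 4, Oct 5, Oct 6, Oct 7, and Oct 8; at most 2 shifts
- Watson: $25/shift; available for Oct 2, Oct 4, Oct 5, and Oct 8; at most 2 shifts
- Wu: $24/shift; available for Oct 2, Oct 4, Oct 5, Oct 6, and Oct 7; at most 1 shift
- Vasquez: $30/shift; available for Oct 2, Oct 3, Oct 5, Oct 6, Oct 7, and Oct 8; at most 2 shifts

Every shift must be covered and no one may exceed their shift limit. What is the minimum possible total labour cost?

$182

Picking the cheapest available tutor for each shift independently would cost $171, but that ignores the shift limits.
An optimal schedule: Oct 2→Watson, Oct 3→Tanaka, Oct 4→Tanaka, Oct 5→Wu, Oct 6→Osei, Oct 7→Osei, Oct 8→Watson.
Total: 25 + 28 + 28 + 24 + 26 + 26 + 25 = $182.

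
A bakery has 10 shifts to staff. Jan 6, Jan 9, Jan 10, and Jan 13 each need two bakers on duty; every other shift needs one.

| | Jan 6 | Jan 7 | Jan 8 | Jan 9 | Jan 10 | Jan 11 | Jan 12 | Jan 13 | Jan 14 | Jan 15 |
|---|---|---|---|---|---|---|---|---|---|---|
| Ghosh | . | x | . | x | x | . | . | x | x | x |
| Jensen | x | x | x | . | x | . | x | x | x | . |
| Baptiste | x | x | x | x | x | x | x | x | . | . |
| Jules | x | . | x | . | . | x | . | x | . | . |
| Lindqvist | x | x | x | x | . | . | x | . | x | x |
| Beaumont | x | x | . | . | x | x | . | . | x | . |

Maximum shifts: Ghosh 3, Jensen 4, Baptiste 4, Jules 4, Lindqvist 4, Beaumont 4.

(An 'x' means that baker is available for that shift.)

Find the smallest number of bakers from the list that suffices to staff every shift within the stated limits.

4

14 slots to fill and no one can take more than 4, so at least ⌈14/4⌉ = 4 bakers are needed.
Ghosh, Jensen, Baptiste, and Jules alone can cover everything: Jan 6→Jensen+Jules, Jan 7→Jensen, Jan 8→Jules, Jan 9→Ghosh+Baptiste, Jan 10→Jensen+Baptiste, Jan 11→Baptiste, Jan 12→Jensen, Jan 13→Baptiste+Jules, Jan 14→Ghosh, Jan 15→Ghosh.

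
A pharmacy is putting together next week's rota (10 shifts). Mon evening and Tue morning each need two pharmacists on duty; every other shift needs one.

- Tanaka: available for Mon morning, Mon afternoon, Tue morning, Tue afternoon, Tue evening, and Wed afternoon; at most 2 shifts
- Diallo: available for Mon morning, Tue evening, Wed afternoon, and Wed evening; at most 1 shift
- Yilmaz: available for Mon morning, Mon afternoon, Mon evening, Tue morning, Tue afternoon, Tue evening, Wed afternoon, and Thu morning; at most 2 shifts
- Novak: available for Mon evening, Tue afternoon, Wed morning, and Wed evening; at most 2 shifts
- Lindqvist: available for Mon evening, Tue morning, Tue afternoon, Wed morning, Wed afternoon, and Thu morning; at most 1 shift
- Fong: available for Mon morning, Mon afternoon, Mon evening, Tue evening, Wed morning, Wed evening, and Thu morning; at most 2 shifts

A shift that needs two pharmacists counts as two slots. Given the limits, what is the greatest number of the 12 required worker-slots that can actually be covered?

Total capacity across all pharmacists is 2+1+2+2+1+2 = 10, and 12 slots are needed, so at most 10 can be filled.
An assignment achieving 10: Mon morning→Fong, Mon afternoon→Tanaka, Mon evening→Novak+Lindqvist, Tue morning→Tanaka+Yilmaz, Tue evening→Fong, Wed morning→Novak, Wed evening→Diallo, Thu morning→Yilmaz.
Loads: Tanaka 2/2, Diallo 1/1, Yilmaz 2/2, Novak 2/2, Lindqvist 1/1, Fong 2/2.

10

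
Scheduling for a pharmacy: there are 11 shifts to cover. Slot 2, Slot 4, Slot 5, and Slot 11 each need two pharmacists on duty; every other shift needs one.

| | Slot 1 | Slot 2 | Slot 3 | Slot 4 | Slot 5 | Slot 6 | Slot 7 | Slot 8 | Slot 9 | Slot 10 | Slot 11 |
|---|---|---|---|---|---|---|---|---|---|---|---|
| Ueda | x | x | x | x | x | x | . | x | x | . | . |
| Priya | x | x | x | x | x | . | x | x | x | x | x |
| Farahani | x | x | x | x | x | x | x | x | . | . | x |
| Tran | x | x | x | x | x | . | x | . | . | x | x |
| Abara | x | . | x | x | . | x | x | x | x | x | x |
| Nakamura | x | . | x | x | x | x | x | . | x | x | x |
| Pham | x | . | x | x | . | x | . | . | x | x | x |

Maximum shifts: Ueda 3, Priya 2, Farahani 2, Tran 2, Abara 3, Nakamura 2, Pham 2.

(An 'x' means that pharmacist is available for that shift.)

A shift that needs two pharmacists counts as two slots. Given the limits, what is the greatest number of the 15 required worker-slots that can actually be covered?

15

Total capacity across all pharmacists is 3+2+2+2+3+2+2 = 16, and 15 slots are needed, so at most 15 can be filled.
An assignment achieving 15: Slot 1→Abara, Slot 2→Ueda+Priya, Slot 3→Nakamura, Slot 4→Nakamura+Pham, Slot 5→Ueda+Priya, Slot 6→Farahani, Slot 7→Farahani, Slot 8→Ueda, Slot 9→Abara, Slot 10→Tran, Slot 11→Tran+Abara.
Loads: Ueda 3/3, Priya 2/2, Farahani 2/2, Tran 2/2, Abara 3/3, Nakamura 2/2, Pham 1/2.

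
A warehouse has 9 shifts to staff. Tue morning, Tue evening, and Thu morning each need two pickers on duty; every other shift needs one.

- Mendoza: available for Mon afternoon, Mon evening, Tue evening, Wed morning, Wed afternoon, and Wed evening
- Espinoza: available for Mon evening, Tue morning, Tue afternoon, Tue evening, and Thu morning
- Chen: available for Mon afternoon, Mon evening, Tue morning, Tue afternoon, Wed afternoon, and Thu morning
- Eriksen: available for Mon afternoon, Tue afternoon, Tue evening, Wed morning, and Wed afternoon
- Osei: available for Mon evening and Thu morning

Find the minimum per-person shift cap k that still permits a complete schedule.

With 5 pickers and 12 worker-slots to fill, someone must work at least ⌈12/5⌉ = 3 shifts, so k ≥ 3.
k = 3 works: Mon afternoon→Mendoza, Mon evening→Osei, Tue morning→Espinoza+Chen, Tue afternoon→Espinoza, Tue evening→Espinoza+Eriksen, Wed morning→Mendoza, Wed afternoon→Chen, Wed evening→Mendoza, Thu morning→Chen+Osei.
Loads: Mendoza 3, Espinoza 3, Chen 3, Eriksen 1, Osei 2 — all ≤ 3.

3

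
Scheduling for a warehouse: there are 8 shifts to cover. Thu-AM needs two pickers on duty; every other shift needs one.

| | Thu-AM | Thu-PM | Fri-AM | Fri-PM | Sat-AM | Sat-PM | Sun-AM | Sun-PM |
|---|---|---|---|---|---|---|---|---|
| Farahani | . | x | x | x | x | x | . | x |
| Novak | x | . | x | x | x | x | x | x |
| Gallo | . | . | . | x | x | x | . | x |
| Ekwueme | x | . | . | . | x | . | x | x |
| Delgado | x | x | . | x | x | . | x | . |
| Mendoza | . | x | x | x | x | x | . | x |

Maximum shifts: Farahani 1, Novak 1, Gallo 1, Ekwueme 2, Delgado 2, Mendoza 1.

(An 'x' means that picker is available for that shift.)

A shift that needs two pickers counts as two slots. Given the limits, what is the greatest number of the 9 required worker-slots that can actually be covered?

8

Total capacity across all pickers is 1+1+1+2+2+1 = 8, and 9 slots are needed, so at most 8 can be filled.
An assignment achieving 8: Thu-AM→Novak+Ekwueme, Thu-PM→Farahani, Fri-AM→Mendoza, Fri-PM→Delgado, Sat-AM→Delgado, Sat-PM→Gallo, Sun-AM→Ekwueme.
Loads: Farahani 1/1, Novak 1/1, Gallo 1/1, Ekwueme 2/2, Delgado 2/2, Mendoza 1/1.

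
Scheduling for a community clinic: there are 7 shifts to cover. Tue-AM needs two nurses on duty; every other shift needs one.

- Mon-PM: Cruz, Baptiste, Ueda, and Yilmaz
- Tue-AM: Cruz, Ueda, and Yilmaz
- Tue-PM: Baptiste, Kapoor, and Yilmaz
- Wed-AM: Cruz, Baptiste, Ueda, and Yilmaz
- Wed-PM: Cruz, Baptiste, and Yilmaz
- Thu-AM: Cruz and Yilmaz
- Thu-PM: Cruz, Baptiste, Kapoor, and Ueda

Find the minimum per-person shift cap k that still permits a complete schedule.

With 5 nurses and 8 worker-slots to fill, someone must work at least ⌈8/5⌉ = 2 shifts, so k ≥ 2.
k = 2 works: Mon-PM→Ueda, Tue-AM→Cruz+Ueda, Tue-PM→Baptiste, Wed-AM→Yilmaz, Wed-PM→Baptiste, Thu-AM→Cruz, Thu-PM→Kapoor.
Loads: Cruz 2, Baptiste 2, Kapoor 1, Ueda 2, Yilmaz 1 — all ≤ 2.

2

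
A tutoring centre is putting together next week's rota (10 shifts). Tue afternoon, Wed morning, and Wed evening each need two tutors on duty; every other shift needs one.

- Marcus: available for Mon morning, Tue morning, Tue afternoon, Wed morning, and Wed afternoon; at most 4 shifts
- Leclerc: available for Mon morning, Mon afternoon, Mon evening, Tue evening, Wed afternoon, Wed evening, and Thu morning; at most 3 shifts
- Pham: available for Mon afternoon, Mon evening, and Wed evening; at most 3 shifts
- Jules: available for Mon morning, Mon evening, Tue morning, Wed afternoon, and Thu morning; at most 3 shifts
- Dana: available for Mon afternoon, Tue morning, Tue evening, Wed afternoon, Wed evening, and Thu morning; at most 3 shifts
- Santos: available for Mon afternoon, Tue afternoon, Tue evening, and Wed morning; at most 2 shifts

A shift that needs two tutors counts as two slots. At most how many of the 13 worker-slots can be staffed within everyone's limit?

13

Total capacity across all tutors is 4+3+3+3+3+2 = 18, and 13 slots are needed, so at most 13 can be filled.
An assignment achieving 13: Mon morning→Marcus, Mon afternoon→Pham, Mon evening→Leclerc, Tue morning→Marcus, Tue afternoon→Marcus+Santos, Tue evening→Leclerc, Wed morning→Marcus+Santos, Wed afternoon→Jules, Wed evening→Leclerc+Pham, Thu morning→Jules.
Loads: Marcus 4/4, Leclerc 3/3, Pham 2/3, Jules 2/3, Dana 0/3, Santos 2/2.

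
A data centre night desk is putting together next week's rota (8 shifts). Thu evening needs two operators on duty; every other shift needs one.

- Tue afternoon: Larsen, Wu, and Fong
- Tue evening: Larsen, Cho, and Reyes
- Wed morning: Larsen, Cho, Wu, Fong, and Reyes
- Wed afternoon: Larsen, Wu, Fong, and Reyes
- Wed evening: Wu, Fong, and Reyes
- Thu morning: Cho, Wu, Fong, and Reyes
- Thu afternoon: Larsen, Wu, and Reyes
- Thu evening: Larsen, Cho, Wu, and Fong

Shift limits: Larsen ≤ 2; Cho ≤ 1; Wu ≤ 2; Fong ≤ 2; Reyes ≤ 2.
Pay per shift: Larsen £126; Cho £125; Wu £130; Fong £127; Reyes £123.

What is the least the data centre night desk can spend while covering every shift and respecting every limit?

£1137

Picking the cheapest available operator for each shift independently would cost £1115, but that ignores the shift limits.
An optimal schedule: Tue afternoon→Larsen, Tue evening→Larsen, Wed morning→Reyes, Wed afternoon→Fong, Wed evening→Wu, Thu morning→Reyes, Thu afternoon→Wu, Thu evening→Cho+Fong.
Total: 126 + 126 + 123 + 127 + 130 + 123 + 130 + 125 + 127 = £1137.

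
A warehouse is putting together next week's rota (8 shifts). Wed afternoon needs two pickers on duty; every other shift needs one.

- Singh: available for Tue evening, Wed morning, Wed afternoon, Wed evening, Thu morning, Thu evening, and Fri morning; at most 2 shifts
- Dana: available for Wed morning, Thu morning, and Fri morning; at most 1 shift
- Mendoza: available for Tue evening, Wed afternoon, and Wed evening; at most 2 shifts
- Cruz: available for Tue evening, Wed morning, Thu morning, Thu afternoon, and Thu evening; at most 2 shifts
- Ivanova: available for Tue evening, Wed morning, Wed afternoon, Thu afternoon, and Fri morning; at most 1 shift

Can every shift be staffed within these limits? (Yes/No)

Total capacity is 2+1+2+2+1 = 8 but 9 worker-slots are needed — infeasible.

No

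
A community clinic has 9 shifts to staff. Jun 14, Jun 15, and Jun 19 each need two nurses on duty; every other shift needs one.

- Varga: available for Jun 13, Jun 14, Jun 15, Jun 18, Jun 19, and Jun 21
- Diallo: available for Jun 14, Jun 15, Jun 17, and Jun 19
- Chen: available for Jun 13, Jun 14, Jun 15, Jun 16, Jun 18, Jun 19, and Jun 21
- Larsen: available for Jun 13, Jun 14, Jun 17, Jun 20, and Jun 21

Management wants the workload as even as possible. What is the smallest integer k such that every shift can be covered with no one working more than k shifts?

With 4 nurses and 12 worker-slots to fill, someone must work at least ⌈12/4⌉ = 3 shifts, so k ≥ 3.
k = 3 works: Jun 13→Varga, Jun 14→Chen+Larsen, Jun 15→Varga+Diallo, Jun 16→Chen, Jun 17→Diallo, Jun 18→Varga, Jun 19→Diallo+Chen, Jun 20→Larsen, Jun 21→Larsen.
Loads: Varga 3, Diallo 3, Chen 3, Larsen 3 — all ≤ 3.

3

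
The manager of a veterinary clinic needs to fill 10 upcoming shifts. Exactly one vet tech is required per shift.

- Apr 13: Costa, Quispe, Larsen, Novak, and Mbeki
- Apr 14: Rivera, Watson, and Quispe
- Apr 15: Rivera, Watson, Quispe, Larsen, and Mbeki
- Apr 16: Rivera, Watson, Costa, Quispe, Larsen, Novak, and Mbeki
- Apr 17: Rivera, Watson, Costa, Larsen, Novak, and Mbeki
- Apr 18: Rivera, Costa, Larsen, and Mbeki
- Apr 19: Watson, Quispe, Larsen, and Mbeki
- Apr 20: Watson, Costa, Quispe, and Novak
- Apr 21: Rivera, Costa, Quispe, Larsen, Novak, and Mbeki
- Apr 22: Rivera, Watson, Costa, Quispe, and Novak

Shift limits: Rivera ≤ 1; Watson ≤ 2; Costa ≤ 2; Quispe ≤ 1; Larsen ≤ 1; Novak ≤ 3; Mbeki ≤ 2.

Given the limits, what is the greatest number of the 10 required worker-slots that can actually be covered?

10

Total capacity across all vet techs is 1+2+2+1+1+3+2 = 12, and 10 slots are needed, so at most 10 can be filled.
An assignment achieving 10: Apr 13→Costa, Apr 14→Rivera, Apr 15→Quispe, Apr 16→Novak, Apr 17→Larsen, Apr 18→Costa, Apr 19→Watson, Apr 20→Watson, Apr 21→Novak, Apr 22→Novak.
Loads: Rivera 1/1, Watson 2/2, Costa 2/2, Quispe 1/1, Larsen 1/1, Novak 3/3, Mbeki 0/2.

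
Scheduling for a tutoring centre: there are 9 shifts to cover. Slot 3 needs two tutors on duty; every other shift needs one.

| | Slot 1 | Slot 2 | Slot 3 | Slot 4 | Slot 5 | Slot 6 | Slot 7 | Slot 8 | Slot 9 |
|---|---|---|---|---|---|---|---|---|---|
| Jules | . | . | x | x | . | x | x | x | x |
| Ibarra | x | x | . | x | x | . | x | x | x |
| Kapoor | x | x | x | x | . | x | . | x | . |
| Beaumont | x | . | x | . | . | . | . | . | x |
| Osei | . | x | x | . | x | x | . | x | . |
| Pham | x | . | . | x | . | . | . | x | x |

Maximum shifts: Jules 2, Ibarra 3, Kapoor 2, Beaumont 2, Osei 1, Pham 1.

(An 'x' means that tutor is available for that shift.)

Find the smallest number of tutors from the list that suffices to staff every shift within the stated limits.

10 slots to fill and no one can take more than 3, so at least ⌈10/3⌉ = 4 tutors are needed.
Any 4 tutors together have capacity at most 3+2+2+2 = 9 < 10 slots, so 4 can never suffice.
Jules, Ibarra, Kapoor, Beaumont, and Osei alone can cover everything: Slot 1→Ibarra, Slot 2→Ibarra, Slot 3→Beaumont+Osei, Slot 4→Jules, Slot 5→Ibarra, Slot 6→Kapoor, Slot 7→Jules, Slot 8→Kapoor, Slot 9→Beaumont.

5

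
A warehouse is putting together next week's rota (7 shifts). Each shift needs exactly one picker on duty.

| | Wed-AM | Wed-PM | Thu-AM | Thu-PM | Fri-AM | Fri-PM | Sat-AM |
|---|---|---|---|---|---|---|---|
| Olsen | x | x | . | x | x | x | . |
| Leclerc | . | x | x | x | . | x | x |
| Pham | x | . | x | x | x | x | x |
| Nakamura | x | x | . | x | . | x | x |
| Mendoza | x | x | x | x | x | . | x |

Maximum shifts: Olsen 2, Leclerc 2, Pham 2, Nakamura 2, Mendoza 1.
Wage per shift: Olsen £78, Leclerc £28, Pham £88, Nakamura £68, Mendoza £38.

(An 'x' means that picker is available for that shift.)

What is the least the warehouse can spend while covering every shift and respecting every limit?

Picking the cheapest available picker for each shift independently would cost £216, but that ignores the shift limits.
An optimal schedule: Wed-AM→Nakamura, Wed-PM→Leclerc, Thu-AM→Leclerc, Thu-PM→Olsen, Fri-AM→Mendoza, Fri-PM→Olsen, Sat-AM→Nakamura.
Total: 68 + 28 + 28 + 78 + 38 + 78 + 68 = £386.

£386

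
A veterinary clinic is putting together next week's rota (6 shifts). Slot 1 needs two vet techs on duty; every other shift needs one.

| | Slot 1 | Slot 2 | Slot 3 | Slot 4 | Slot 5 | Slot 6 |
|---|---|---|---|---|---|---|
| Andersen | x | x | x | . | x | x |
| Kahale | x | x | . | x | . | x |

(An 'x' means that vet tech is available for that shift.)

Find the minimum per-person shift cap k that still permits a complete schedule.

With 2 vet techs and 7 worker-slots to fill, someone must work at least ⌈7/2⌉ = 4 shifts, so k ≥ 4.
k = 4 works: Slot 1→Andersen+Kahale, Slot 2→Andersen, Slot 3→Andersen, Slot 4→Kahale, Slot 5→Andersen, Slot 6→Kahale.
Loads: Andersen 4, Kahale 3 — all ≤ 4.

4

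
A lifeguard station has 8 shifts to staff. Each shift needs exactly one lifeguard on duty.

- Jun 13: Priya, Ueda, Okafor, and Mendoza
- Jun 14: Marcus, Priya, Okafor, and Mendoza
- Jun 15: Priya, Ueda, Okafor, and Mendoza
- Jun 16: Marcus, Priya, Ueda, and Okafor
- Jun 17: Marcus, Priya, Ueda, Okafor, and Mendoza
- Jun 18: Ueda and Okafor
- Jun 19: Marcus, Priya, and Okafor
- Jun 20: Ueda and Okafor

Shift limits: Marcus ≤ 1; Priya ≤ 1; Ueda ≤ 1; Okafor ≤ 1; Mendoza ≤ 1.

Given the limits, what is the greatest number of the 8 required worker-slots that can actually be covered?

5

Total capacity across all lifeguards is 1+1+1+1+1 = 5, and 8 slots are needed, so at most 5 can be filled.
An assignment achieving 5: Jun 13→Priya, Jun 14→Mendoza, Jun 18→Ueda, Jun 19→Marcus, Jun 20→Okafor.
Loads: Marcus 1/1, Priya 1/1, Ueda 1/1, Okafor 1/1, Mendoza 1/1.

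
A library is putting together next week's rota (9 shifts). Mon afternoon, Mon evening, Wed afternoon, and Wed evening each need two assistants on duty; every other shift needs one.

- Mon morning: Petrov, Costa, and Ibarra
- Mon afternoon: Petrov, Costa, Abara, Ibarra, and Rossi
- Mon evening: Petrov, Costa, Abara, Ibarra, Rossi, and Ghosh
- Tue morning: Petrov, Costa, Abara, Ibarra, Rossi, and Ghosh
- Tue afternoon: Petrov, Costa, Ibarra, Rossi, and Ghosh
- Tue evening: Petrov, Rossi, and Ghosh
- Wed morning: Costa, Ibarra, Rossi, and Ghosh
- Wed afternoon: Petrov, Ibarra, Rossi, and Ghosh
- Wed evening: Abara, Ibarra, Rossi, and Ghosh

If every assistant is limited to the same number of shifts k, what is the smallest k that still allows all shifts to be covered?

3

With 6 assistants and 13 worker-slots to fill, someone must work at least ⌈13/6⌉ = 3 shifts, so k ≥ 3.
k = 3 works: Mon morning→Petrov, Mon afternoon→Costa+Abara, Mon evening→Abara+Ibarra, Tue morning→Costa, Tue afternoon→Petrov, Tue evening→Petrov, Wed morning→Costa, Wed afternoon→Ibarra+Rossi, Wed evening→Abara+Ibarra.
Loads: Petrov 3, Costa 3, Abara 3, Ibarra 3, Rossi 1, Ghosh 0 — all ≤ 3.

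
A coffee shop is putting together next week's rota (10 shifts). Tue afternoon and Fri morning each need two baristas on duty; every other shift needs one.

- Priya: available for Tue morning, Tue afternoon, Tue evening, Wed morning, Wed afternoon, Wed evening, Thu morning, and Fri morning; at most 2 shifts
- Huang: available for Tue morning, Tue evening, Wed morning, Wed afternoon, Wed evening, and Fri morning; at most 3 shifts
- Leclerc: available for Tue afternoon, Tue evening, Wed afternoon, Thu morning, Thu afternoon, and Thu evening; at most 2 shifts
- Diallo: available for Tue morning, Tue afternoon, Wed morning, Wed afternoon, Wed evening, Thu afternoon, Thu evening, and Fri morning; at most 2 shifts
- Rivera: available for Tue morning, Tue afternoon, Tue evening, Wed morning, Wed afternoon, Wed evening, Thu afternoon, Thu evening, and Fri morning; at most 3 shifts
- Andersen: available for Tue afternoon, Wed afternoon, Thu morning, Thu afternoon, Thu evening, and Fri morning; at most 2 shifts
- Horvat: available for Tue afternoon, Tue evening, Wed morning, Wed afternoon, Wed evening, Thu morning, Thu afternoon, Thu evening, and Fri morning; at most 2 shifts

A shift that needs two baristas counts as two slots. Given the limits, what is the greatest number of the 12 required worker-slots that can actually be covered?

Total capacity across all baristas is 2+3+2+2+3+2+2 = 16, and 12 slots are needed, so at most 12 can be filled.
An assignment achieving 12: Tue morning→Priya, Tue afternoon→Diallo+Rivera, Tue evening→Huang, Wed morning→Huang, Wed afternoon→Rivera, Wed evening→Huang, Thu morning→Priya, Thu afternoon→Leclerc, Thu evening→Leclerc, Fri morning→Diallo+Rivera.
Loads: Priya 2/2, Huang 3/3, Leclerc 2/2, Diallo 2/2, Rivera 3/3, Andersen 0/2, Horvat 0/2.

12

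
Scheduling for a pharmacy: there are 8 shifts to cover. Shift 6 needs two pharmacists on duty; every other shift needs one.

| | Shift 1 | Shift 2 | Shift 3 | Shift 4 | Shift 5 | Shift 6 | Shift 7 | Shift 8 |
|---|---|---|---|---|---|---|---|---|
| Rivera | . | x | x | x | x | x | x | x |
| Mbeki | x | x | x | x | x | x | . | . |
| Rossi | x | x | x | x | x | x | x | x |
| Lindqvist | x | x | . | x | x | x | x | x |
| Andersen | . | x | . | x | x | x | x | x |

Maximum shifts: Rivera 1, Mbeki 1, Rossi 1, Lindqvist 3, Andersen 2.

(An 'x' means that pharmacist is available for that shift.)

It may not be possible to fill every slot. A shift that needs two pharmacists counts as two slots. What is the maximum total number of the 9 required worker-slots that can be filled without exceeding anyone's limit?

8

Total capacity across all pharmacists is 1+1+1+3+2 = 8, and 9 slots are needed, so at most 8 can be filled.
An assignment achieving 8: Shift 1→Mbeki, Shift 2→Lindqvist, Shift 3→Rivera, Shift 4→Lindqvist, Shift 5→Andersen, Shift 6→Andersen, Shift 7→Rossi, Shift 8→Lindqvist.
Loads: Rivera 1/1, Mbeki 1/1, Rossi 1/1, Lindqvist 3/3, Andersen 2/2.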